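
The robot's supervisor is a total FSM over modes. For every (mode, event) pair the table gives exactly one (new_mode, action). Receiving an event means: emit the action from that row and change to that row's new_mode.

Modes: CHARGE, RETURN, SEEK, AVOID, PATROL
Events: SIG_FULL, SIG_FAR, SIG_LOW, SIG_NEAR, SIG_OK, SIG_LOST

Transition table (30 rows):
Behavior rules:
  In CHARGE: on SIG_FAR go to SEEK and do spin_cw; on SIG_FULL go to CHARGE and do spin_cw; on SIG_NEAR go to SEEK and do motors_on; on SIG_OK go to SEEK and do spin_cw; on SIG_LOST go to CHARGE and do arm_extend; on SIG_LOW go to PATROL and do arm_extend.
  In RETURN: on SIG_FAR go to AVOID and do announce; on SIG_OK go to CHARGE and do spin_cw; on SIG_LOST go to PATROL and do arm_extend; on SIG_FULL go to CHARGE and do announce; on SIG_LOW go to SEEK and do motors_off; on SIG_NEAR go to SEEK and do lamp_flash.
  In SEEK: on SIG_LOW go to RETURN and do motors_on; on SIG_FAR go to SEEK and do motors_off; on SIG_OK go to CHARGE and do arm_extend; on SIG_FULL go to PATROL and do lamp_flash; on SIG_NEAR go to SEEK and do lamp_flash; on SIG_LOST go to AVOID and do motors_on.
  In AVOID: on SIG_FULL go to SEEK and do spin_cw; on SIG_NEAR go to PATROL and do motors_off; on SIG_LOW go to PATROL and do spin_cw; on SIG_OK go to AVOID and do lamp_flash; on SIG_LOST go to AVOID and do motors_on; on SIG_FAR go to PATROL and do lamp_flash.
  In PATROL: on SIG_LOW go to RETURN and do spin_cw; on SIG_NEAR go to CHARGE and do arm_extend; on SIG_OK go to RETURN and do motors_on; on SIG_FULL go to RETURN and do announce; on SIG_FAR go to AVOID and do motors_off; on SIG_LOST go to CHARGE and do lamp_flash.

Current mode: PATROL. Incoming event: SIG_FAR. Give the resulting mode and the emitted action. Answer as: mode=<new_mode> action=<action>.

current mode = PATROL; filter table to that mode:
  (PATROL, SIG_LOW) → (RETURN, spin_cw)
  (PATROL, SIG_NEAR) → (CHARGE, arm_extend)
  (PATROL, SIG_OK) → (RETURN, motors_on)
  (PATROL, SIG_FULL) → (RETURN, announce)
  (PATROL, SIG_FAR) → (AVOID, motors_off)  ← event matches
  (PATROL, SIG_LOST) → (CHARGE, lamp_flash)
event = SIG_FAR selects (AVOID, motors_off)

mode=AVOID action=motors_off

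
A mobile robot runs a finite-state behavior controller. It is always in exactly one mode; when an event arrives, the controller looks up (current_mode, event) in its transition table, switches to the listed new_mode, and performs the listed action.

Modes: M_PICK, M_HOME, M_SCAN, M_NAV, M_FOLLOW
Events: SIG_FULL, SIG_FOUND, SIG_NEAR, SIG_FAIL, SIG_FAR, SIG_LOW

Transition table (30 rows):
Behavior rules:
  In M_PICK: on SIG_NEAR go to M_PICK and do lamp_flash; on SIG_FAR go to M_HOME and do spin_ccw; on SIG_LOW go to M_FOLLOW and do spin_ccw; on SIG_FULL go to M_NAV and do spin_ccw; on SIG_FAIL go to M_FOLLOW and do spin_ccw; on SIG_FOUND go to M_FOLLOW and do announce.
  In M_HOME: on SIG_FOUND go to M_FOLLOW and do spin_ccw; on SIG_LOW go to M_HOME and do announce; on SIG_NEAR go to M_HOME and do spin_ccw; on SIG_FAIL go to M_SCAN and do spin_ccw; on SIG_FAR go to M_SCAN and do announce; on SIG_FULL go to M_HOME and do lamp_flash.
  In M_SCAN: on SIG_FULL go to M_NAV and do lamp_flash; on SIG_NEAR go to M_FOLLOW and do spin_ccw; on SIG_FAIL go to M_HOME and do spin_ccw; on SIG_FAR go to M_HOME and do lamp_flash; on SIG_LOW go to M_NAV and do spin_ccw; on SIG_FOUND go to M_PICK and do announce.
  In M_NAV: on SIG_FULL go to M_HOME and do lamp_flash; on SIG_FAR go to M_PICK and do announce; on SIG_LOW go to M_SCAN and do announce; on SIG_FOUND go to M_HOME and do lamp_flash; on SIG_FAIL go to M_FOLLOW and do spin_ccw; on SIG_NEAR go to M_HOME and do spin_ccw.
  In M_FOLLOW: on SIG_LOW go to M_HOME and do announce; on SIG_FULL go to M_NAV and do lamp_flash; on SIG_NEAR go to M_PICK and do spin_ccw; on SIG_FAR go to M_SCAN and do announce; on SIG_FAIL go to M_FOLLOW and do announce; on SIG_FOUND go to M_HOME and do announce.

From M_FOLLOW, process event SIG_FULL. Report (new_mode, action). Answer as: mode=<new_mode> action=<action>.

mode=M_NAV action=lamp_flash

current mode = M_FOLLOW; filter table to that mode:
  (M_FOLLOW, SIG_LOW) → (M_HOME, announce)
  (M_FOLLOW, SIG_FULL) → (M_NAV, lamp_flash)  ← event matches
  (M_FOLLOW, SIG_NEAR) → (M_PICK, spin_ccw)
  (M_FOLLOW, SIG_FAR) → (M_SCAN, announce)
  (M_FOLLOW, SIG_FAIL) → (M_FOLLOW, announce)
  (M_FOLLOW, SIG_FOUND) → (M_HOME, announce)
event = SIG_FULL selects (M_NAV, lamp_flash)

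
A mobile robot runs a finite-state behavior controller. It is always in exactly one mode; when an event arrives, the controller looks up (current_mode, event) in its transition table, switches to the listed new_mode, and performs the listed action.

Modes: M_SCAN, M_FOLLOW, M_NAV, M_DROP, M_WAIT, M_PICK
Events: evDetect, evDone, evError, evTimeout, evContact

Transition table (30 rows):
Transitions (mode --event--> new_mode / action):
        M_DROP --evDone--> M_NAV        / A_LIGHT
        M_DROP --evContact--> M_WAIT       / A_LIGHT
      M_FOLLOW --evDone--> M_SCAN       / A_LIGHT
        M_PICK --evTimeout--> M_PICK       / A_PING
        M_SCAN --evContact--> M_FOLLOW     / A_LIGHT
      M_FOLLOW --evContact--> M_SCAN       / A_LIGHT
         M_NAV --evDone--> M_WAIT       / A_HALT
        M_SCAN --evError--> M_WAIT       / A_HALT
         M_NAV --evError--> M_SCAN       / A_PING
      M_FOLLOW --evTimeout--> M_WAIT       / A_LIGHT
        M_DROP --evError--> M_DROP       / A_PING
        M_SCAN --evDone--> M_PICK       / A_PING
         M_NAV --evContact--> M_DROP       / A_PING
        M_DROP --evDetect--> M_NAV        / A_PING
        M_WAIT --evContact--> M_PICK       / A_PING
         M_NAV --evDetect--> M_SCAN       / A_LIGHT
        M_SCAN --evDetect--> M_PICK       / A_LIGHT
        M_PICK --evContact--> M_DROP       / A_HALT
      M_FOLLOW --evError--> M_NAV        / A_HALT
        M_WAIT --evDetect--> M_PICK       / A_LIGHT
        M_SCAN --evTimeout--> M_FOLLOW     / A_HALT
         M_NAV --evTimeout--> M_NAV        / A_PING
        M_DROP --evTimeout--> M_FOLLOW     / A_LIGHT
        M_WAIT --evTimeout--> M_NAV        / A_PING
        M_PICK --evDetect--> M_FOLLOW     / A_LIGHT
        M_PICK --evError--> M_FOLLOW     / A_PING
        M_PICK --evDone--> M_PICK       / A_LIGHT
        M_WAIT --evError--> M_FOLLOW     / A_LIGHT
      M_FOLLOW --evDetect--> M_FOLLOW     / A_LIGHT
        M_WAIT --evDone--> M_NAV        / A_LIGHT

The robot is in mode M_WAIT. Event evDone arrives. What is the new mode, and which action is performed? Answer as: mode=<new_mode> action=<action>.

mode=M_NAV action=A_LIGHT

current mode = M_WAIT; filter table to that mode:
  (M_WAIT, evContact) → (M_PICK, A_PING)
  (M_WAIT, evDetect) → (M_PICK, A_LIGHT)
  (M_WAIT, evTimeout) → (M_NAV, A_PING)
  (M_WAIT, evError) → (M_FOLLOW, A_LIGHT)
  (M_WAIT, evDone) → (M_NAV, A_LIGHT)  ← event matches
event = evDone selects (M_NAV, A_LIGHT)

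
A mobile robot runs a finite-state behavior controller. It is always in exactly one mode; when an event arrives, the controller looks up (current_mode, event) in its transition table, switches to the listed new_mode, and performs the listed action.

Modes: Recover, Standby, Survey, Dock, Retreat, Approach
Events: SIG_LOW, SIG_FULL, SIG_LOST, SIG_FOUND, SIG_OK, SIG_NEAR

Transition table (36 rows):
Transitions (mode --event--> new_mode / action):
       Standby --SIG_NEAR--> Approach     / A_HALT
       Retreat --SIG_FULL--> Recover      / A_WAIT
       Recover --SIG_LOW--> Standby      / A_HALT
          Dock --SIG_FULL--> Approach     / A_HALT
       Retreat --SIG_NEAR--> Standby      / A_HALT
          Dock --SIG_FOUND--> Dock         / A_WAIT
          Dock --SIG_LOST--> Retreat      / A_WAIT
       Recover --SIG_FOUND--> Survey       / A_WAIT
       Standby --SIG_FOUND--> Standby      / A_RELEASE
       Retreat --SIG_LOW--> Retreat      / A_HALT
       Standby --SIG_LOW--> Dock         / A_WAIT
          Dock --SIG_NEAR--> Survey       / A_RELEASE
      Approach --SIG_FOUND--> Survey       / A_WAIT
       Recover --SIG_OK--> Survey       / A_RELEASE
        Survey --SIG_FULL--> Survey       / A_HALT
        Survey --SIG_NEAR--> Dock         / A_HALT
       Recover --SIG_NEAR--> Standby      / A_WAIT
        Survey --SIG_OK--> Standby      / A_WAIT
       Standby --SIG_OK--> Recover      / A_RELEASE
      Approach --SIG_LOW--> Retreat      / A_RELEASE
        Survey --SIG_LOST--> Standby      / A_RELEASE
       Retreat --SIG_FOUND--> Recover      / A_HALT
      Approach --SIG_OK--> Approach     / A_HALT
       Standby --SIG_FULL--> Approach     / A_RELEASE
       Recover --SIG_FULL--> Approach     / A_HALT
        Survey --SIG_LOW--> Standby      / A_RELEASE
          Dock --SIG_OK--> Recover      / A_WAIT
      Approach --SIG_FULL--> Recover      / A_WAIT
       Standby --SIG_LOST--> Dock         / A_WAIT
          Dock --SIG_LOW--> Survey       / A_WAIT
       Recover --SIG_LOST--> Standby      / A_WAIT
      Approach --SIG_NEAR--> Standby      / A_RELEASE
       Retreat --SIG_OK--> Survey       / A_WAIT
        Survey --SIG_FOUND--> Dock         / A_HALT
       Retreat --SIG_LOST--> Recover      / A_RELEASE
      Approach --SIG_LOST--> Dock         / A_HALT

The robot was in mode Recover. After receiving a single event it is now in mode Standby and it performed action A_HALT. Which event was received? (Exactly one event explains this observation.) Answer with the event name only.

SIG_LOW

try SIG_LOW: (Recover, SIG_LOW) → (Standby, A_HALT)  ← matches
try SIG_FULL: (Recover, SIG_FULL) → (Approach, A_HALT)
try SIG_LOST: (Recover, SIG_LOST) → (Standby, A_WAIT)
try SIG_FOUND: (Recover, SIG_FOUND) → (Survey, A_WAIT)
try SIG_OK: (Recover, SIG_OK) → (Survey, A_RELEASE)
try SIG_NEAR: (Recover, SIG_NEAR) → (Standby, A_WAIT)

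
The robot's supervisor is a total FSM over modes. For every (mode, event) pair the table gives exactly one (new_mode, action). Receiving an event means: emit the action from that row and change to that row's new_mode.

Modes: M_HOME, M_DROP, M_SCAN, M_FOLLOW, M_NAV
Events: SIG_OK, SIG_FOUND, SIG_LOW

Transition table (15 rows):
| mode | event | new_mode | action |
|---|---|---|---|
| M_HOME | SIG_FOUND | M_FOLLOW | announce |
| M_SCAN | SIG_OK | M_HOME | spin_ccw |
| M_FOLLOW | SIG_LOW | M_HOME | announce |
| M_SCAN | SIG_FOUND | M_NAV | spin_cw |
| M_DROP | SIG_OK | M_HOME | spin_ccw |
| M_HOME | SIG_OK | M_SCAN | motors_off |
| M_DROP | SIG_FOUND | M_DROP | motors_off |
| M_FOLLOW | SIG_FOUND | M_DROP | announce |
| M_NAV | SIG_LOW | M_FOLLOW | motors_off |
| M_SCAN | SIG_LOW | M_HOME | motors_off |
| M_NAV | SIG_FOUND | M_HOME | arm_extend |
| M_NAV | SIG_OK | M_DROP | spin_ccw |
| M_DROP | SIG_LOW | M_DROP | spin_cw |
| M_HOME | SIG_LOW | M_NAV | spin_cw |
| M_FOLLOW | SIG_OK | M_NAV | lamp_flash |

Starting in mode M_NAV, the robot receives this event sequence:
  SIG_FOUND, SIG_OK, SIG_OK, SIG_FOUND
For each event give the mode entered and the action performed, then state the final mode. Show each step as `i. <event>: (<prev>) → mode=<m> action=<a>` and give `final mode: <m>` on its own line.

final mode: M_FOLLOW

1. SIG_FOUND: (M_NAV) → mode=M_HOME action=arm_extend
2. SIG_OK: (M_HOME) → mode=M_SCAN action=motors_off
3. SIG_OK: (M_SCAN) → mode=M_HOME action=spin_ccw
4. SIG_FOUND: (M_HOME) → mode=M_FOLLOW action=announce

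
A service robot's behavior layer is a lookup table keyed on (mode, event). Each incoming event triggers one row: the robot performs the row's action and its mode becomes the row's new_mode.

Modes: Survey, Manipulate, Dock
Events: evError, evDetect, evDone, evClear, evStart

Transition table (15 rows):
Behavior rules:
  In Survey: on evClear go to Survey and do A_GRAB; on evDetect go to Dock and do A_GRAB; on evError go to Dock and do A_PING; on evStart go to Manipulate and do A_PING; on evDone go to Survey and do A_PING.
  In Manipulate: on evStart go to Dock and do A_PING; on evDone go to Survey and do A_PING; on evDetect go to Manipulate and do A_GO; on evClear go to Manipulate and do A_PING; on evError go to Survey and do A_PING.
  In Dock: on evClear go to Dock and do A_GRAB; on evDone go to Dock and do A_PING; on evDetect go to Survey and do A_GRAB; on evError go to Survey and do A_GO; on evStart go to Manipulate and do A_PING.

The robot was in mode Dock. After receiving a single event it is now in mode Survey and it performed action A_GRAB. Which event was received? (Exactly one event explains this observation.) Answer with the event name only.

evDetect

try evError: (Dock, evError) → (Survey, A_GO)
try evDetect: (Dock, evDetect) → (Survey, A_GRAB)  ← matches
try evDone: (Dock, evDone) → (Dock, A_PING)
try evClear: (Dock, evClear) → (Dock, A_GRAB)
try evStart: (Dock, evStart) → (Manipulate, A_PING)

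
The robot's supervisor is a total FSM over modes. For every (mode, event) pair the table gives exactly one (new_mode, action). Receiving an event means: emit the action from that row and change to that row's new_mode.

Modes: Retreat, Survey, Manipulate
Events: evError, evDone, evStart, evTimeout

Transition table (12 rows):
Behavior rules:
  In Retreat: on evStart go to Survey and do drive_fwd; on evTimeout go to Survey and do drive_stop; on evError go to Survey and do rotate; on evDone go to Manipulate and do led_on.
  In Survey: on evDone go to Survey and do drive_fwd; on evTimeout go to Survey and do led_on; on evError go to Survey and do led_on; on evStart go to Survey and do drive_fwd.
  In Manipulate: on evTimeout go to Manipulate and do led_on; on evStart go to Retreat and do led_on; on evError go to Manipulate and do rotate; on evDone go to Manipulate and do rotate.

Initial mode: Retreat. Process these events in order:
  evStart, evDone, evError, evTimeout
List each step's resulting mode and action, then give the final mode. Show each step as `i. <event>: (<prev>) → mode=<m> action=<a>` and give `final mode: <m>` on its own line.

1. evStart: (Retreat) → mode=Survey action=drive_fwd
2. evDone: (Survey) → mode=Survey action=drive_fwd
3. evError: (Survey) → mode=Survey action=led_on
4. evTimeout: (Survey) → mode=Survey action=led_on

final mode: Survey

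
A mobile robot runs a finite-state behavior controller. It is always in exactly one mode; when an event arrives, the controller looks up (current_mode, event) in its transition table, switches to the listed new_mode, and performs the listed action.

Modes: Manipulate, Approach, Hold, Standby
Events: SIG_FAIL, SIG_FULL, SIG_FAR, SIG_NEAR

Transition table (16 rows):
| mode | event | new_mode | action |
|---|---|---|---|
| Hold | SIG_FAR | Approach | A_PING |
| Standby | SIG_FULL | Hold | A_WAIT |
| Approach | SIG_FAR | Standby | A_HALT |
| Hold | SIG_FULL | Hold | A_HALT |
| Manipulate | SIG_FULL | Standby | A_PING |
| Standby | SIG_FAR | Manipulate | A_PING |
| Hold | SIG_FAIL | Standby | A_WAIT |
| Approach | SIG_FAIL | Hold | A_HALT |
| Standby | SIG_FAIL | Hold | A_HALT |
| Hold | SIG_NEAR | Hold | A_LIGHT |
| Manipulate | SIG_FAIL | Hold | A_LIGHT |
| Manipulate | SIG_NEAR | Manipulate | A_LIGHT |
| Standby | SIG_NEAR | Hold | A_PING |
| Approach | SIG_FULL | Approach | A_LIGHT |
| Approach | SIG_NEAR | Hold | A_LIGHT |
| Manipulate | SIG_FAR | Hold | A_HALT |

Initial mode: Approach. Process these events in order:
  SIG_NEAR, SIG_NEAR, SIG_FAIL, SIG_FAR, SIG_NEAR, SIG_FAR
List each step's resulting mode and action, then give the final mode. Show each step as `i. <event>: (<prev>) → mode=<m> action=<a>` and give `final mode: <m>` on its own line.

final mode: Hold

1. SIG_NEAR: (Approach) → mode=Hold action=A_LIGHT
2. SIG_NEAR: (Hold) → mode=Hold action=A_LIGHT
3. SIG_FAIL: (Hold) → mode=Standby action=A_WAIT
4. SIG_FAR: (Standby) → mode=Manipulate action=A_PING
5. SIG_NEAR: (Manipulate) → mode=Manipulate action=A_LIGHT
6. SIG_FAR: (Manipulate) → mode=Hold action=A_HALT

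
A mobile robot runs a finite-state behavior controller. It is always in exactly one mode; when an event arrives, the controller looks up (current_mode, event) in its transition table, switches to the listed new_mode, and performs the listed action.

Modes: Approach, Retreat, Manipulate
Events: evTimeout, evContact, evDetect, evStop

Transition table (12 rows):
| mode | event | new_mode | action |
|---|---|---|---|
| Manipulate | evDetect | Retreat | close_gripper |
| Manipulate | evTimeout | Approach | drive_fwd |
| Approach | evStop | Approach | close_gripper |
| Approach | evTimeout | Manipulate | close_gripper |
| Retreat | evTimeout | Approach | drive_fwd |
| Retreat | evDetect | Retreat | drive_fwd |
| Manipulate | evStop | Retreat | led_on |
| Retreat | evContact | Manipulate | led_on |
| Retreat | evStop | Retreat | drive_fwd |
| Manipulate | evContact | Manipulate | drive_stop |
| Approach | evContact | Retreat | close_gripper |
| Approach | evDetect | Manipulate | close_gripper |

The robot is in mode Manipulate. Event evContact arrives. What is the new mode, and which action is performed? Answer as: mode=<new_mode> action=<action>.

current mode = Manipulate; filter table to that mode:
  (Manipulate, evDetect) → (Retreat, close_gripper)
  (Manipulate, evTimeout) → (Approach, drive_fwd)
  (Manipulate, evStop) → (Retreat, led_on)
  (Manipulate, evContact) → (Manipulate, drive_stop)  ← event matches
event = evContact selects (Manipulate, drive_stop)

mode=Manipulate action=drive_stop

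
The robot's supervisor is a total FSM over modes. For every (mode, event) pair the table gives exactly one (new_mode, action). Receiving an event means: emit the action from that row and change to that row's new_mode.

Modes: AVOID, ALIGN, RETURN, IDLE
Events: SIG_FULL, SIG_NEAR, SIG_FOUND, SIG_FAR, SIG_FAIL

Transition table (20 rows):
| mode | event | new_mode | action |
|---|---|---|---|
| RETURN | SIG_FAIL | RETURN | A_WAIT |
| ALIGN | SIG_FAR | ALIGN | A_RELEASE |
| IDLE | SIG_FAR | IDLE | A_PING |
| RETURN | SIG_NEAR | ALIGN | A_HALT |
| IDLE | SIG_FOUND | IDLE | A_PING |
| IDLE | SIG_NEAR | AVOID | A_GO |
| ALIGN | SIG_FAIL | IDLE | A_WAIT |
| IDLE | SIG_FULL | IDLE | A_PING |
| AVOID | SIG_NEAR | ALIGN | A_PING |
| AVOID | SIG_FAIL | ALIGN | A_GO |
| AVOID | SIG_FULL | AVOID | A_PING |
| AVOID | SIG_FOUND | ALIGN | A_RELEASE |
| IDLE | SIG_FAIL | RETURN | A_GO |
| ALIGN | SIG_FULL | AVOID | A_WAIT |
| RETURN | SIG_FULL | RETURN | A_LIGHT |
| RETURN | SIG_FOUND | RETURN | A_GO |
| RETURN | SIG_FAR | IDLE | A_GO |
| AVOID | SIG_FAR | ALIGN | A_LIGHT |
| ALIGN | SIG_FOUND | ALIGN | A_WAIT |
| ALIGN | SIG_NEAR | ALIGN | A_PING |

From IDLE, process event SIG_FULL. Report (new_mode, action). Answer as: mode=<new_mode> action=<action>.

mode=IDLE action=A_PING

current mode = IDLE; filter table to that mode:
  (IDLE, SIG_FAR) → (IDLE, A_PING)
  (IDLE, SIG_FOUND) → (IDLE, A_PING)
  (IDLE, SIG_NEAR) → (AVOID, A_GO)
  (IDLE, SIG_FULL) → (IDLE, A_PING)  ← event matches
  (IDLE, SIG_FAIL) → (RETURN, A_GO)
event = SIG_FULL selects (IDLE, A_PING)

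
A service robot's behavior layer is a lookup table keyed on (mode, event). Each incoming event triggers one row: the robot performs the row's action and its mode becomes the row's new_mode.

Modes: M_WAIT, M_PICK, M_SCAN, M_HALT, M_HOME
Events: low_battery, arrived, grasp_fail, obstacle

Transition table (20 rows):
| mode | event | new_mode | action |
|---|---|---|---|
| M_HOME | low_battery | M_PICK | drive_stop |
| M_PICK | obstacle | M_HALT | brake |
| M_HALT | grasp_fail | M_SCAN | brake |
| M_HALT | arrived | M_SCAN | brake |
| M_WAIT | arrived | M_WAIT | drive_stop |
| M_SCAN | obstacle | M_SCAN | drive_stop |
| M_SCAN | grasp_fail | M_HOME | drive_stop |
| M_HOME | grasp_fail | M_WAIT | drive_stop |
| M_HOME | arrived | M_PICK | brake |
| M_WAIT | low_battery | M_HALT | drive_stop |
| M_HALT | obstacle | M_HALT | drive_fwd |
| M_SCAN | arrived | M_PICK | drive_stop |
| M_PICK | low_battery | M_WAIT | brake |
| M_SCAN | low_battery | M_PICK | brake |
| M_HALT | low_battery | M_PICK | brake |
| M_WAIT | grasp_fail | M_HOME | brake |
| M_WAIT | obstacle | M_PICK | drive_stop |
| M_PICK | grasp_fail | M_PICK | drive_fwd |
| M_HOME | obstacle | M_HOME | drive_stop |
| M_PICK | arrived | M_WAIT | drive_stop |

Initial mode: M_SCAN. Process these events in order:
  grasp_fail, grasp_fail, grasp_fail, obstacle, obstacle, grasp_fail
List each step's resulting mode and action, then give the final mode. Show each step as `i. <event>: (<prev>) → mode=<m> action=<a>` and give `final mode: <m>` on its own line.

final mode: M_WAIT

1. grasp_fail: (M_SCAN) → mode=M_HOME action=drive_stop
2. grasp_fail: (M_HOME) → mode=M_WAIT action=drive_stop
3. grasp_fail: (M_WAIT) → mode=M_HOME action=brake
4. obstacle: (M_HOME) → mode=M_HOME action=drive_stop
5. obstacle: (M_HOME) → mode=M_HOME action=drive_stop
6. grasp_fail: (M_HOME) → mode=M_WAIT action=drive_stop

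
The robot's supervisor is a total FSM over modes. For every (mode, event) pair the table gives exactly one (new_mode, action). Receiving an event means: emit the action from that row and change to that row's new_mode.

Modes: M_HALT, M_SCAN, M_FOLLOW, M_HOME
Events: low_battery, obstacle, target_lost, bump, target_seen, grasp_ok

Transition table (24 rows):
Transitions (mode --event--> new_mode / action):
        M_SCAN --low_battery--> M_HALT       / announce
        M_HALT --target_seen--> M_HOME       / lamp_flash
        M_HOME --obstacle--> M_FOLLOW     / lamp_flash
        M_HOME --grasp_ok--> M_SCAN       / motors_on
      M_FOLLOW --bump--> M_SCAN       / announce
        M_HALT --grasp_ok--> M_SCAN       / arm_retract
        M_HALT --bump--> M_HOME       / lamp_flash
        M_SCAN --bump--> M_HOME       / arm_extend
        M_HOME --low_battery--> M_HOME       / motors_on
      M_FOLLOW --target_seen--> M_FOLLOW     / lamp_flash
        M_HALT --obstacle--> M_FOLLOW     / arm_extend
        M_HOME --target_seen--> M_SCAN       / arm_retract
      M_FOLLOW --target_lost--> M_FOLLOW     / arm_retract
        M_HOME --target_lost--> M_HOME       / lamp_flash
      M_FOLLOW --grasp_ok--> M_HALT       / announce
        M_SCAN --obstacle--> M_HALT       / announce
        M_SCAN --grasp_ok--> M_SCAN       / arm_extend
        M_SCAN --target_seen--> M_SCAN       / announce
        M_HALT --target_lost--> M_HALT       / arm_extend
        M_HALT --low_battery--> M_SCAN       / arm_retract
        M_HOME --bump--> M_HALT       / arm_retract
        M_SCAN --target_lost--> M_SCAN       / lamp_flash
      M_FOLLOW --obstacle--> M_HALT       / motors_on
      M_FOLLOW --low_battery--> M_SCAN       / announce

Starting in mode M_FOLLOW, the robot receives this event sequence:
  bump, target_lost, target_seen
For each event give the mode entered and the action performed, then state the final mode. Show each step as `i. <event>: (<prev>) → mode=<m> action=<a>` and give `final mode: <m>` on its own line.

1. bump: (M_FOLLOW) → mode=M_SCAN action=announce
2. target_lost: (M_SCAN) → mode=M_SCAN action=lamp_flash
3. target_seen: (M_SCAN) → mode=M_SCAN action=announce

final mode: M_SCAN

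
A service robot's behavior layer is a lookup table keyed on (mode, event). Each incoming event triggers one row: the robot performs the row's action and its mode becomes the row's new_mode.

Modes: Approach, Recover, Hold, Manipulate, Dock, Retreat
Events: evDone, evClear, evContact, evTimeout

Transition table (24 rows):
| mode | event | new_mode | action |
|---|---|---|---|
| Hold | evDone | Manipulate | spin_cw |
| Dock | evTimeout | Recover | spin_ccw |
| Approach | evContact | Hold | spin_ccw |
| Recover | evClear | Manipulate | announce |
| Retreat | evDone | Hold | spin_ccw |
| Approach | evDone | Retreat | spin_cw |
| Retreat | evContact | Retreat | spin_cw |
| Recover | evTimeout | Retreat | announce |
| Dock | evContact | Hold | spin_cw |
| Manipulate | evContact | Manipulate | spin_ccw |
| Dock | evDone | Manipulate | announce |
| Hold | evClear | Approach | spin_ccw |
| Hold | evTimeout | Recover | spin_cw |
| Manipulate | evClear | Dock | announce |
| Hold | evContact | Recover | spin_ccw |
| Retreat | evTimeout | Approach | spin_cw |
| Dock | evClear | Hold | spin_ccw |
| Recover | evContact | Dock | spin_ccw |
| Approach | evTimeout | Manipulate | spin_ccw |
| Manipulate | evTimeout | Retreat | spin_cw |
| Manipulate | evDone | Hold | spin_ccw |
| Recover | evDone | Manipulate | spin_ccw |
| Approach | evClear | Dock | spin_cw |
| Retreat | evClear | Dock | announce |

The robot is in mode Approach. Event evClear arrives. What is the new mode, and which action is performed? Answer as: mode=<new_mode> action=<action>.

mode=Dock action=spin_cw

current mode = Approach; filter table to that mode:
  (Approach, evContact) → (Hold, spin_ccw)
  (Approach, evDone) → (Retreat, spin_cw)
  (Approach, evTimeout) → (Manipulate, spin_ccw)
  (Approach, evClear) → (Dock, spin_cw)  ← event matches
event = evClear selects (Dock, spin_cw)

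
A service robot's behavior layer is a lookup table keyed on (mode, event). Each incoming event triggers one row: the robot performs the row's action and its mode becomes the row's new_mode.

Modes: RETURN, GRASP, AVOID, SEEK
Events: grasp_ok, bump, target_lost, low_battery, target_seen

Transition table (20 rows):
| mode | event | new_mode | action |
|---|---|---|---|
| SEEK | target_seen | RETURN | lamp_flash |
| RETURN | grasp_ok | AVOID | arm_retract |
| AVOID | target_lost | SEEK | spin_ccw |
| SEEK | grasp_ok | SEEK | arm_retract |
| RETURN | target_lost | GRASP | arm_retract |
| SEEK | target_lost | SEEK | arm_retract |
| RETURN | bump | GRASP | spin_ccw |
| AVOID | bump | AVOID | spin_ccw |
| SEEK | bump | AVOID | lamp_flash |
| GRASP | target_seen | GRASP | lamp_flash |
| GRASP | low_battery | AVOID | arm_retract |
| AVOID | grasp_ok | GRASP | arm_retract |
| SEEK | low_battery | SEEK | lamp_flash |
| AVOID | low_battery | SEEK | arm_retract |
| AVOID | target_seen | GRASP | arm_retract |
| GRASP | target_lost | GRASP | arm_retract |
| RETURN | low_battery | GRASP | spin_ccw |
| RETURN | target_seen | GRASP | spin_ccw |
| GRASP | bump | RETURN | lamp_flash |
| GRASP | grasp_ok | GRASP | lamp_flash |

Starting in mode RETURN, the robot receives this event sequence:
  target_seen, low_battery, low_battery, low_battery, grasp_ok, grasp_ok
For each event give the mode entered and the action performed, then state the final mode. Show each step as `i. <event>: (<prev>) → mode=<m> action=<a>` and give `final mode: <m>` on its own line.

1. target_seen: (RETURN) → mode=GRASP action=spin_ccw
2. low_battery: (GRASP) → mode=AVOID action=arm_retract
3. low_battery: (AVOID) → mode=SEEK action=arm_retract
4. low_battery: (SEEK) → mode=SEEK action=lamp_flash
5. grasp_ok: (SEEK) → mode=SEEK action=arm_retract
6. grasp_ok: (SEEK) → mode=SEEK action=arm_retract

final mode: SEEK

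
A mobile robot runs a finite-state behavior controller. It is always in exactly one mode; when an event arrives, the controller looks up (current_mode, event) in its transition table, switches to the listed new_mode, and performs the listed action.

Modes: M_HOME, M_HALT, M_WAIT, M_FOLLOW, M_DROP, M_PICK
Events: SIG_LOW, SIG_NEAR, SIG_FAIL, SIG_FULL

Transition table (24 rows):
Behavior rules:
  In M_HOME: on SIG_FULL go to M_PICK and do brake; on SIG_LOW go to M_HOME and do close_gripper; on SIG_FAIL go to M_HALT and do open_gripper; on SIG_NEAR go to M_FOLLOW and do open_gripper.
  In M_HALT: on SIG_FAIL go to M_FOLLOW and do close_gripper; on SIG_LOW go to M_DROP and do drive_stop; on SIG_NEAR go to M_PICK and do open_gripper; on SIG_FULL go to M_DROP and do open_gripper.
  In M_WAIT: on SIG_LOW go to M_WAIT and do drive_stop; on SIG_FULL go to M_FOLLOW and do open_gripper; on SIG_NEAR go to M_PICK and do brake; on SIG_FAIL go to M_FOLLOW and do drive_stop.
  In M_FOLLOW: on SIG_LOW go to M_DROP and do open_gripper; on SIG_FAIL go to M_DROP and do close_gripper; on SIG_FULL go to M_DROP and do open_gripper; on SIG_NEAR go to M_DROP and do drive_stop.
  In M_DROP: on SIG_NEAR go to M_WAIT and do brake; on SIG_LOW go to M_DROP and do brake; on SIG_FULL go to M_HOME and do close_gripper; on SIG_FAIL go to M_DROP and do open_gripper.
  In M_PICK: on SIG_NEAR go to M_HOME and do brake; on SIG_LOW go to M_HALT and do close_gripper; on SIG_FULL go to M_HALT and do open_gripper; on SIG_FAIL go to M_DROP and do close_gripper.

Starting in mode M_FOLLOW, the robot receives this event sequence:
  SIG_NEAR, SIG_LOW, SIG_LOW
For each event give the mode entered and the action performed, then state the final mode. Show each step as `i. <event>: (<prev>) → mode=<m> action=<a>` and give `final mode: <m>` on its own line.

final mode: M_DROP

1. SIG_NEAR: (M_FOLLOW) → mode=M_DROP action=drive_stop
2. SIG_LOW: (M_DROP) → mode=M_DROP action=brake
3. SIG_LOW: (M_DROP) → mode=M_DROP action=brake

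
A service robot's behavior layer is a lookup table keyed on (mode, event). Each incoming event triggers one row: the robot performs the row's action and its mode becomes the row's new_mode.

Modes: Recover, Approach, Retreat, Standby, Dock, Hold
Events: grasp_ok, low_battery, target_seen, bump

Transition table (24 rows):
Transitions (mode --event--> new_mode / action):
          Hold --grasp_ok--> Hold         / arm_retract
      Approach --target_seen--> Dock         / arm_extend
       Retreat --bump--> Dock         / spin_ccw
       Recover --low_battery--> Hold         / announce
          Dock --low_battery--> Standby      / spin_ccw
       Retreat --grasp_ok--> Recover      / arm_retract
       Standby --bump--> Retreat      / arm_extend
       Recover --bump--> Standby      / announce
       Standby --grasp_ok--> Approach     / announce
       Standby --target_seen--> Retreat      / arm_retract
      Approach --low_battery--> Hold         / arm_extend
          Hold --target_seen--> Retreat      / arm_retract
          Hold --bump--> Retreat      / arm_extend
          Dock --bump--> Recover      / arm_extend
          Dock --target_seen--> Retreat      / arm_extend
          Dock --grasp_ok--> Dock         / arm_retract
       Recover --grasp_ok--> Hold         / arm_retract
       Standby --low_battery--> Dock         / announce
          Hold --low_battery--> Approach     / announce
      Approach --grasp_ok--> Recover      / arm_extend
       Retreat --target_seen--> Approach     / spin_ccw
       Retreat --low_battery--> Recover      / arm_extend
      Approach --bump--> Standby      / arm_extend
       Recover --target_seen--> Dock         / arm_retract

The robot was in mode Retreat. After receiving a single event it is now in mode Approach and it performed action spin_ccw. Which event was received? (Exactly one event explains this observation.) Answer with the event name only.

try grasp_ok: (Retreat, grasp_ok) → (Recover, arm_retract)
try low_battery: (Retreat, low_battery) → (Recover, arm_extend)
try target_seen: (Retreat, target_seen) → (Approach, spin_ccw)  ← matches
try bump: (Retreat, bump) → (Dock, spin_ccw)

target_seen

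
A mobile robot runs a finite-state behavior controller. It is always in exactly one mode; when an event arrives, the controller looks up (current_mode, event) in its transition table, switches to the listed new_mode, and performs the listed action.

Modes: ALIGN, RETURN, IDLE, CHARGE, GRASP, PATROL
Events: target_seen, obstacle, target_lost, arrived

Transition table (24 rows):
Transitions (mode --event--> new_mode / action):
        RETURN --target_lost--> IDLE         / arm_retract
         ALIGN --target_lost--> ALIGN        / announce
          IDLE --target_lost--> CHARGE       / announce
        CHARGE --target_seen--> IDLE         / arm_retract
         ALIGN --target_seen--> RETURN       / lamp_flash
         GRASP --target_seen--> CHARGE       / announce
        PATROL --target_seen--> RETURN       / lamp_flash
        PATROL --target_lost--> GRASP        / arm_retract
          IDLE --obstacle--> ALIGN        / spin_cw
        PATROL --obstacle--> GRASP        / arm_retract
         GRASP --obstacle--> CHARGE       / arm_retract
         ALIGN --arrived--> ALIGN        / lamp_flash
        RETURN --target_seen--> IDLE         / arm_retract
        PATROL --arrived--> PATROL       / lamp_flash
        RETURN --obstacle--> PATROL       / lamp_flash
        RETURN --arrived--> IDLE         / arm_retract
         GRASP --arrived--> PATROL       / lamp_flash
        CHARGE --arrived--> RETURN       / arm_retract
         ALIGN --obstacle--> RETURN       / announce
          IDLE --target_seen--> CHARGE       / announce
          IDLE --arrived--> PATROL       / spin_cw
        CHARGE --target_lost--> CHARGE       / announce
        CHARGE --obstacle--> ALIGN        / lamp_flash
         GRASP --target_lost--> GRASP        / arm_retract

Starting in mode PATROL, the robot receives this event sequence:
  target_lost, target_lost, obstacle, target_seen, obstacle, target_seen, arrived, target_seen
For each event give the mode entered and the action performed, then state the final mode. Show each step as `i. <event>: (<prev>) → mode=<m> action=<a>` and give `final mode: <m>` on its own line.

final mode: CHARGE

1. target_lost: (PATROL) → mode=GRASP action=arm_retract
2. target_lost: (GRASP) → mode=GRASP action=arm_retract
3. obstacle: (GRASP) → mode=CHARGE action=arm_retract
4. target_seen: (CHARGE) → mode=IDLE action=arm_retract
5. obstacle: (IDLE) → mode=ALIGN action=spin_cw
6. target_seen: (ALIGN) → mode=RETURN action=lamp_flash
7. arrived: (RETURN) → mode=IDLE action=arm_retract
8. target_seen: (IDLE) → mode=CHARGE action=announce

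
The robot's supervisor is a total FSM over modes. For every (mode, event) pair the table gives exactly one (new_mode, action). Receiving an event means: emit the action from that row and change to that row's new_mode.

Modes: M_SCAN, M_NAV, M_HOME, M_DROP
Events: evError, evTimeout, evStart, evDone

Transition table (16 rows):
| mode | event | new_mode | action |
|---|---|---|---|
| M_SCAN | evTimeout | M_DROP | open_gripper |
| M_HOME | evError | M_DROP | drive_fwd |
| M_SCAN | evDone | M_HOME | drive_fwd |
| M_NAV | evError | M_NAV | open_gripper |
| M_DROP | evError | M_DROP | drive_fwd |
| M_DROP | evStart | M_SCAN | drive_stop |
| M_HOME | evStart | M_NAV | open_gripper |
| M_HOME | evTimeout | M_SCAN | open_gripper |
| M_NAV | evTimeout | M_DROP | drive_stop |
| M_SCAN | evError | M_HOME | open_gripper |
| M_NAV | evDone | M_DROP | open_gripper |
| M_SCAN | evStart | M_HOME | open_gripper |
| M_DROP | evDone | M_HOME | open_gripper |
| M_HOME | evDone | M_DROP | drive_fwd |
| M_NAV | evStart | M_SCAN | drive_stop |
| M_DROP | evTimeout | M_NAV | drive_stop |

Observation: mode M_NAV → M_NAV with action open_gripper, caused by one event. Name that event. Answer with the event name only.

try evError: (M_NAV, evError) → (M_NAV, open_gripper)  ← matches
try evTimeout: (M_NAV, evTimeout) → (M_DROP, drive_stop)
try evStart: (M_NAV, evStart) → (M_SCAN, drive_stop)
try evDone: (M_NAV, evDone) → (M_DROP, open_gripper)

evError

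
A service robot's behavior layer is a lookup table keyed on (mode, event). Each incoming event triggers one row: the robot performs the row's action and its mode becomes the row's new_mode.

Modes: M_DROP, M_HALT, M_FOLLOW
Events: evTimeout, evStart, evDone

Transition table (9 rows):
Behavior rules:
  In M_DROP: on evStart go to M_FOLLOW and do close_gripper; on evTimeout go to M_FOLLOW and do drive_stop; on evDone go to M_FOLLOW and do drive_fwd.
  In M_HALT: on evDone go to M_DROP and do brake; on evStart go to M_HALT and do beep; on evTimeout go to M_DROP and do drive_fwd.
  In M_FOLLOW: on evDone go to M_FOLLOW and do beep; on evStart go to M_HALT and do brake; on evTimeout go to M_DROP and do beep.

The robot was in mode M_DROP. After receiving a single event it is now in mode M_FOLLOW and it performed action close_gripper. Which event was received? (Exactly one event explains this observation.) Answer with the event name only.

evStart

try evTimeout: (M_DROP, evTimeout) → (M_FOLLOW, drive_stop)
try evStart: (M_DROP, evStart) → (M_FOLLOW, close_gripper)  ← matches
try evDone: (M_DROP, evDone) → (M_FOLLOW, drive_fwd)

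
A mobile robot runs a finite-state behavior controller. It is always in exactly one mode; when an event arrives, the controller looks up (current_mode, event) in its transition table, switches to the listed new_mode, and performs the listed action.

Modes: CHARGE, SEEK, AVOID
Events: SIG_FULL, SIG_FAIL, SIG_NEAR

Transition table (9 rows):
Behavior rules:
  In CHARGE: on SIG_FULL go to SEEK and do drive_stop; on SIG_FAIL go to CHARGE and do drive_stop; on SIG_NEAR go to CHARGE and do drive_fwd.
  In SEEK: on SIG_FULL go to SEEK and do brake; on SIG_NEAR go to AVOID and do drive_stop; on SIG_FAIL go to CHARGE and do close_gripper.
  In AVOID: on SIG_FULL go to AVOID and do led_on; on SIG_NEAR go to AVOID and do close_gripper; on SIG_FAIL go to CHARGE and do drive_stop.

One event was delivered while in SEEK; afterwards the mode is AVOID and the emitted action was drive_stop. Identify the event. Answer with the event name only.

try SIG_FULL: (SEEK, SIG_FULL) → (SEEK, brake)
try SIG_FAIL: (SEEK, SIG_FAIL) → (CHARGE, close_gripper)
try SIG_NEAR: (SEEK, SIG_NEAR) → (AVOID, drive_stop)  ← matches

SIG_NEAR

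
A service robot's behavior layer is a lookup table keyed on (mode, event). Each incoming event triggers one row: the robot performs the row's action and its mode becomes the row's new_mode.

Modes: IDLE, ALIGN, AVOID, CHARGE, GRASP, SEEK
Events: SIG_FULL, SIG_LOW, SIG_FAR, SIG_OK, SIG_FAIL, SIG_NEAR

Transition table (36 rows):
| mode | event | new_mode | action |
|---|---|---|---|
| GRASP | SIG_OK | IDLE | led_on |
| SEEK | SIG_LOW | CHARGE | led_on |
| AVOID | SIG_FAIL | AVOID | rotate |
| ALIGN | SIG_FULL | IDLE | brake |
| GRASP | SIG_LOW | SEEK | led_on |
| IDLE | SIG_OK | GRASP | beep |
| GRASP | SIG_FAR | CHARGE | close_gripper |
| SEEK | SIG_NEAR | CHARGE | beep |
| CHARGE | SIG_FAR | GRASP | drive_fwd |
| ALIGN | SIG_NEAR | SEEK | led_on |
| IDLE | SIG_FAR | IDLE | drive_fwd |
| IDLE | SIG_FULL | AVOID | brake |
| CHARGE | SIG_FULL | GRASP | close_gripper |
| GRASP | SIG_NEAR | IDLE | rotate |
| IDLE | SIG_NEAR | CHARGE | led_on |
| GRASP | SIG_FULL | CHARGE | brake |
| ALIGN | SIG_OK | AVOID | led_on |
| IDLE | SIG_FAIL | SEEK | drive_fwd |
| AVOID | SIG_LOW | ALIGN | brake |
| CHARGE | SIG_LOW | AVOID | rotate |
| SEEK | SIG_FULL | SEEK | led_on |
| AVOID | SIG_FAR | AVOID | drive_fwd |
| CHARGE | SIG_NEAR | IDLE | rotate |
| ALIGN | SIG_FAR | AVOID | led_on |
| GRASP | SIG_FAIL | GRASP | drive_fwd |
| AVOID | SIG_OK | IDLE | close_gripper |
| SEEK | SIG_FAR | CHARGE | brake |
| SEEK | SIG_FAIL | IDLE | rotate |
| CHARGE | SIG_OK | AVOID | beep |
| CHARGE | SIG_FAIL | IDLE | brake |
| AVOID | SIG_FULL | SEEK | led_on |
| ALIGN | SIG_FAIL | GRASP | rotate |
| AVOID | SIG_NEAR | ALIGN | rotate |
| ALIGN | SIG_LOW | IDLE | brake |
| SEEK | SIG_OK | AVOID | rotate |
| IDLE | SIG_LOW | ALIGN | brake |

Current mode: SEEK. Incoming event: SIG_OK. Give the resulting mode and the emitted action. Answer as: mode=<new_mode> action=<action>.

current mode = SEEK; filter table to that mode:
  (SEEK, SIG_LOW) → (CHARGE, led_on)
  (SEEK, SIG_NEAR) → (CHARGE, beep)
  (SEEK, SIG_FULL) → (SEEK, led_on)
  (SEEK, SIG_FAR) → (CHARGE, brake)
  (SEEK, SIG_FAIL) → (IDLE, rotate)
  (SEEK, SIG_OK) → (AVOID, rotate)  ← event matches
event = SIG_OK selects (AVOID, rotate)

mode=AVOID action=rotate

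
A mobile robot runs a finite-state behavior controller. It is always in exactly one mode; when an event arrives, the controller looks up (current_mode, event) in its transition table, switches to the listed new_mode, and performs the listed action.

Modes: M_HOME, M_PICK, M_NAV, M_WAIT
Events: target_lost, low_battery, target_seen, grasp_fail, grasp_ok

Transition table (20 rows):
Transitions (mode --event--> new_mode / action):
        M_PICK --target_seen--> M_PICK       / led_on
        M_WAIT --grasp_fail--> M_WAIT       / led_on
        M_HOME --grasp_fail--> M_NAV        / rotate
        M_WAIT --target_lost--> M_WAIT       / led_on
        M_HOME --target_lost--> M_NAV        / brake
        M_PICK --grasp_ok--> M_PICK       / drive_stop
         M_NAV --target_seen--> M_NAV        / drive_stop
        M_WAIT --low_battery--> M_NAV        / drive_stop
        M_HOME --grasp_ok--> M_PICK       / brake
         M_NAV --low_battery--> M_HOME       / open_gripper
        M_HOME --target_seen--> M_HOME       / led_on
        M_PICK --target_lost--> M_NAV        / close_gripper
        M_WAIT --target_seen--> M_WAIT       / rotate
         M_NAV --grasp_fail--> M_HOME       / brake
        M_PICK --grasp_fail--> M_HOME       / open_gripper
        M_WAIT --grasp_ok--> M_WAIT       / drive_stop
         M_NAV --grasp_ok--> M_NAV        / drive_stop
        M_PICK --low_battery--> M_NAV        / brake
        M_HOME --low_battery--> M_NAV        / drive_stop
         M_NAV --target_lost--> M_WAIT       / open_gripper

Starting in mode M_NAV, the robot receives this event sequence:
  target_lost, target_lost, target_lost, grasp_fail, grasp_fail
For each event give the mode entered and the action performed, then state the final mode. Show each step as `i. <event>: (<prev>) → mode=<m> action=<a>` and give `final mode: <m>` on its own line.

1. target_lost: (M_NAV) → mode=M_WAIT action=open_gripper
2. target_lost: (M_WAIT) → mode=M_WAIT action=led_on
3. target_lost: (M_WAIT) → mode=M_WAIT action=led_on
4. grasp_fail: (M_WAIT) → mode=M_WAIT action=led_on
5. grasp_fail: (M_WAIT) → mode=M_WAIT action=led_on

final mode: M_WAIT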